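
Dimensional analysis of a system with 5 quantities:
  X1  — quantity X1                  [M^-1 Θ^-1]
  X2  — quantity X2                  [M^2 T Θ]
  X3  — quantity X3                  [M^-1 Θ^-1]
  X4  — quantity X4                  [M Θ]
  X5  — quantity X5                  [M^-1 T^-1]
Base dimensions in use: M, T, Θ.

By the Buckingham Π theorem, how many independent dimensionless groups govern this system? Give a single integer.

3

Dimensional matrix (M×T×Θ by X1×X2×X3×X4×X5):
  M: [-1  2 -1  1 -1]
  T: [ 0  1  0  0 -1]
  Θ: [-1  1 -1  1  0]
Echelon form has 2 nonzero rows (pivots: X1,X2)
Π count = n − r = 5 − 2 = 3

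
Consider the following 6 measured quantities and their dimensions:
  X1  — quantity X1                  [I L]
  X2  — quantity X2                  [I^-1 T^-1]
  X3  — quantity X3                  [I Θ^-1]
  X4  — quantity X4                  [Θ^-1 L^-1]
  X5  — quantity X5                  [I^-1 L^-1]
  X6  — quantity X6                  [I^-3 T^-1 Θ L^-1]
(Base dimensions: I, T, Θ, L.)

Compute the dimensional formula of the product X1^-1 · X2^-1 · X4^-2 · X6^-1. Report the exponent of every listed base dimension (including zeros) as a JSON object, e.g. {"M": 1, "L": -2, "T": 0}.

Dimensional matrix (I×T×Θ×L by X1×X2×X3×X4×X5×X6):
  I: [ 1 -1  1  0 -1 -3]
  T: [ 0 -1  0  0  0 -1]
  Θ: [ 0  0 -1 -1  0  1]
  L: [ 1  0  0 -1 -1 -1]
  [I]: (-1)·1+(-1)·-1+(-2)·0+(-1)·-3 = 3
  [T]: (-1)·0+(-1)·-1+(-2)·0+(-1)·-1 = 2
  [Θ]: (-1)·0+(-1)·0+(-2)·-1+(-1)·1 = 1
  [L]: (-1)·1+(-1)·0+(-2)·-1+(-1)·-1 = 2
⇒ I^3 T^2 Θ L^2

{"I": 3, "T": 2, "Θ": 1, "L": 2}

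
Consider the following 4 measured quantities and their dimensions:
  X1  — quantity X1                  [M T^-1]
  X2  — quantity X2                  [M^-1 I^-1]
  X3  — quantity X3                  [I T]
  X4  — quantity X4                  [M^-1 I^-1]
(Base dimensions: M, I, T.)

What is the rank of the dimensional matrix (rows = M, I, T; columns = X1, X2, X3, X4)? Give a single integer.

Dimensional matrix (M×I×T by X1×X2×X3×X4):
  M: [ 1 -1  0 -1]
  I: [ 0 -1  1 -1]
  T: [-1  0  1  0]
Row reduction gives pivot columns X1,X2; rank = 2

2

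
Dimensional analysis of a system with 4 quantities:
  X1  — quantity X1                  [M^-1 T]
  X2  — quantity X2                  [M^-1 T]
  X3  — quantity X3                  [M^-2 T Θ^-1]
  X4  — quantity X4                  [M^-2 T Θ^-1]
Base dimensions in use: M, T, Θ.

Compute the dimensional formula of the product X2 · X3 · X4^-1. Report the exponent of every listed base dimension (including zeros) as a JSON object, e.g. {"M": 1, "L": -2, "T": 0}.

{"M": -1, "T": 1, "Θ": 0}

Exponent matrix [M,T,Θ] × [X1,X2,X3,X4]:
  M: [-1 -1 -2 -2]
  T: [ 1  1  1  1]
  Θ: [ 0  0 -1 -1]
  [M]: (1)·-1+(1)·-2+(-1)·-2 = -1
  [T]: (1)·1+(1)·1+(-1)·1 = 1
  [Θ]: (1)·0+(1)·-1+(-1)·-1 = 0
⇒ M^-1 T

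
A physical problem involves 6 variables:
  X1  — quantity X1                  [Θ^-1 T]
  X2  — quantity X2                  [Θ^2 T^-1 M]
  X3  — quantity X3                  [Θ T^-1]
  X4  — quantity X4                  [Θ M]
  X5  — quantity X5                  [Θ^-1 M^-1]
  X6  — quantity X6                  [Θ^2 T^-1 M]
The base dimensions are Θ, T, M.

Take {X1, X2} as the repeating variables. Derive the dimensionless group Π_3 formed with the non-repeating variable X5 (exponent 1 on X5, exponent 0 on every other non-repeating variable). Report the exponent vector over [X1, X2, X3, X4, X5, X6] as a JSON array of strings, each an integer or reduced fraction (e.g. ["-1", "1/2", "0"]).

["1", "1", "0", "0", "1", "0"]

Exponent matrix [Θ,T,M] × [X1,X2,X3,X4,X5,X6]:
  Θ: [-1  2  1  1 -1  2]
  T: [ 1 -1 -1  0  0 -1]
  M: [ 0  1  0  1 -1  1]
Echelon form has 2 nonzero rows (pivots: X1,X2)
Pivot set = {X1,X2}, free = {X3,X4,X5,X6}
RREF:
  r0: [   1    0   -1    1   -1    0]
  r1: [   0    1    0    1   -1    1]
  r2: [   0    0    0    0    0    0]
Fix exponent of X5 at 1, X3 at 0, X4 at 0, X6 at 0; solve each RREF row for its pivot's exponent:
  r0: exp(X1) + (-1)·1 = 0 ⇒ exp(X1) = 1
  r1: exp(X2) + (-1)·1 = 0 ⇒ exp(X2) = 1
Π_3 = X1 · X2 · X5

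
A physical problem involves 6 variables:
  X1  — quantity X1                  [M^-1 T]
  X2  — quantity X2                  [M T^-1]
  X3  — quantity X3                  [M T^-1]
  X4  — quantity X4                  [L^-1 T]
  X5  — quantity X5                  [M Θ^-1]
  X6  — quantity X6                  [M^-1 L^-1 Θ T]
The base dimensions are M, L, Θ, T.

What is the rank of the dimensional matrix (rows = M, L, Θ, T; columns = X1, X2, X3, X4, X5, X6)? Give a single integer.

Exponent matrix [M,L,Θ,T] × [X1,X2,X3,X4,X5,X6]:
  M: [-1  1  1  0  1 -1]
  L: [ 0  0  0 -1  0 -1]
  Θ: [ 0  0  0  0 -1  1]
  T: [ 1 -1 -1  1  0  1]
Row reduction gives pivot columns X1,X4,X5; rank = 3

3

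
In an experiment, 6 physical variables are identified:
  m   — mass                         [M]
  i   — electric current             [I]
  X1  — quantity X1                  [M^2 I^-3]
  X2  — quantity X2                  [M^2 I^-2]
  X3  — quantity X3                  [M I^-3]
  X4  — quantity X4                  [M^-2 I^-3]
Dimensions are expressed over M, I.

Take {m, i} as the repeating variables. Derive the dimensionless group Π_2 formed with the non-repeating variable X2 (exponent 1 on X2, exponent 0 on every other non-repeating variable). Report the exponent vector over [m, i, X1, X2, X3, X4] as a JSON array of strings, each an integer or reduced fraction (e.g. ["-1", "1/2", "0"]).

Exponent matrix [M,I] × [m,i,X1,X2,X3,X4]:
  M: [ 1  0  2  2  1 -2]
  I: [ 0  1 -3 -2 -3 -3]
Echelon form has 2 nonzero rows (pivots: m,i)
Pivot set = {m,i}, free = {X1,X2,X3,X4}
RREF:
  r0: [   1    0    2    2    1   -2]
  r1: [   0    1   -3   -2   -3   -3]
Fix exponent of X2 at 1, X1 at 0, X3 at 0, X4 at 0; solve each RREF row for its pivot's exponent:
  r0: exp(m) + (2)·1 = 0 ⇒ exp(m) = -2
  r1: exp(i) + (-2)·1 = 0 ⇒ exp(i) = 2
Π_2 = m^-2 · i^2 · X2

["-2", "2", "0", "1", "0", "0"]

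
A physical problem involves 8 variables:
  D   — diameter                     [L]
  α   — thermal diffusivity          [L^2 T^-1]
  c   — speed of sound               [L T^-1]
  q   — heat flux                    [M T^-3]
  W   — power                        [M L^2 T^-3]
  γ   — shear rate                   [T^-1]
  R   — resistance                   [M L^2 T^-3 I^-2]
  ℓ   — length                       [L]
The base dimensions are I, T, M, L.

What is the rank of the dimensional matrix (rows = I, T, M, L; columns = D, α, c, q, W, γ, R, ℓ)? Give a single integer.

Dimensional matrix (I×T×M×L by D×α×c×q×W×γ×R×ℓ):
  I: [ 0  0  0  0  0  0 -2  0]
  T: [ 0 -1 -1 -3 -3 -1 -3  0]
  M: [ 0  0  0  1  1  0  1  0]
  L: [ 1  2  1  0  2  0  2  1]
Row reduction gives pivot columns D,α,q,R; rank = 4

4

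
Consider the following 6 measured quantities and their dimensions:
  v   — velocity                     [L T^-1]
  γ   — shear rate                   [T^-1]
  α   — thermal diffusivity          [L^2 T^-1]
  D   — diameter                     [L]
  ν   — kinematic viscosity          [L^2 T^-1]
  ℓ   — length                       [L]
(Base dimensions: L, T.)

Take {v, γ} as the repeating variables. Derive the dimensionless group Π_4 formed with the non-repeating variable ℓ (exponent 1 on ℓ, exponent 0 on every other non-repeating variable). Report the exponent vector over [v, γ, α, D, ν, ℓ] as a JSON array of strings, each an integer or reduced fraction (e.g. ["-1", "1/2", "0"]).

["-1", "1", "0", "0", "0", "1"]

Write exponents as rows L,T / cols v,γ,α,D,ν,ℓ:
  L: [ 1  0  2  1  2  1]
  T: [-1 -1 -1  0 -1  0]
Row reduction gives pivot columns v,γ; rank = 2
Repeat: v,γ; free: α,D,ν,ℓ
RREF:
  r0: [   1    0    2    1    2    1]
  r1: [   0    1   -1   -1   -1   -1]
Fix exponent of ℓ at 1, α at 0, D at 0, ν at 0; solve each RREF row for its pivot's exponent:
  r0: exp(v) + (1)·1 = 0 ⇒ exp(v) = -1
  r1: exp(γ) + (-1)·1 = 0 ⇒ exp(γ) = 1
Π_4 = v^-1 · γ · ℓ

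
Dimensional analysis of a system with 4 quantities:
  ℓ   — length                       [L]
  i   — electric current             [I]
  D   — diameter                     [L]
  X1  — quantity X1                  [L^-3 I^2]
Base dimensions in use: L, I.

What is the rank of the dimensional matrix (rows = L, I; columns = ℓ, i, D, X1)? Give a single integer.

Write exponents as rows L,I / cols ℓ,i,D,X1:
  L: [ 1  0  1 -3]
  I: [ 0  1  0  2]
RREF → pivots at {ℓ,i} ⇒ r = 2

2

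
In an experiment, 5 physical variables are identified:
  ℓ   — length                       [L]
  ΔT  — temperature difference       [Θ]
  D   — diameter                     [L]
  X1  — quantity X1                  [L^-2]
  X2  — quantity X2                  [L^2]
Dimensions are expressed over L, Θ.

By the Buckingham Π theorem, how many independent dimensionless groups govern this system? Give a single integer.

3

Dimensional matrix (L×Θ by ℓ×ΔT×D×X1×X2):
  L: [ 1  0  1 -2  2]
  Θ: [ 0  1  0  0  0]
RREF → pivots at {ℓ,ΔT} ⇒ r = 2
5 vars − rank 2 = 3 Π groups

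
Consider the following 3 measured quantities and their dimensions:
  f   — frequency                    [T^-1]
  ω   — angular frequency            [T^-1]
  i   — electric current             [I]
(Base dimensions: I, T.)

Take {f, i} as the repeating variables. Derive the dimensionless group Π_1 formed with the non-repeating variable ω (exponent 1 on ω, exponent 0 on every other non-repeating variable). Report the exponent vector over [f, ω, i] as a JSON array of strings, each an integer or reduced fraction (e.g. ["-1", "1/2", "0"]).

Write exponents as rows I,T / cols f,ω,i:
  I: [ 0  0  1]
  T: [-1 -1  0]
RREF → pivots at {f,i} ⇒ r = 2
Pivot set = {f,i}, free = {ω}
RREF:
  r0: [   1    1    0]
  r1: [   0    0    1]
Fix exponent of ω at 1; solve each RREF row for its pivot's exponent:
  r0: exp(f) + (1)·1 = 0 ⇒ exp(f) = -1
  r1: exp(i) + (0)·1 = 0 ⇒ exp(i) = 0
Π_1 = f^-1 · ω

["-1", "1", "0"]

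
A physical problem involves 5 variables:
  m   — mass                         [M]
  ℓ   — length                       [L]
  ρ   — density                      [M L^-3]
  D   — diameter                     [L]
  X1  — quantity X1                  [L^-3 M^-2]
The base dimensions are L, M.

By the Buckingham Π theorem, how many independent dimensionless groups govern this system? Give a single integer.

3

Write exponents as rows L,M / cols m,ℓ,ρ,D,X1:
  L: [ 0  1 -3  1 -3]
  M: [ 1  0  1  0 -2]
Echelon form has 2 nonzero rows (pivots: m,ℓ)
n=5, r=2 ⇒ 3 dimensionless groups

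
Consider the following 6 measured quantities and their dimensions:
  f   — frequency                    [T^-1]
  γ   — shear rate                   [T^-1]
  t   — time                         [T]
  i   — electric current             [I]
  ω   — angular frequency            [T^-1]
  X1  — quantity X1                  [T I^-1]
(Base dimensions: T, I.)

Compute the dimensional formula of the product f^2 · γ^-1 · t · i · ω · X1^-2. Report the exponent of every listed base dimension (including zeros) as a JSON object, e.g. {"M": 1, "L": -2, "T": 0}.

Dimensional matrix (T×I by f×γ×t×i×ω×X1):
  T: [-1 -1  1  0 -1  1]
  I: [ 0  0  0  1  0 -1]
  [T]: (2)·-1+(-1)·-1+(1)·1+(1)·0+(1)·-1+(-2)·1 = -3
  [I]: (2)·0+(-1)·0+(1)·0+(1)·1+(1)·0+(-2)·-1 = 3
⇒ T^-3 I^3

{"T": -3, "I": 3}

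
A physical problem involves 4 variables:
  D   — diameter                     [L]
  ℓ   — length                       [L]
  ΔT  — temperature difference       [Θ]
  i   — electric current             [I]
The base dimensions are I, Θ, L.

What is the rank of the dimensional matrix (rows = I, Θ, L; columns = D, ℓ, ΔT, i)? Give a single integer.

Dimensional matrix (I×Θ×L by D×ℓ×ΔT×i):
  I: [ 0  0  0  1]
  Θ: [ 0  0  1  0]
  L: [ 1  1  0  0]
RREF → pivots at {D,ΔT,i} ⇒ r = 3

3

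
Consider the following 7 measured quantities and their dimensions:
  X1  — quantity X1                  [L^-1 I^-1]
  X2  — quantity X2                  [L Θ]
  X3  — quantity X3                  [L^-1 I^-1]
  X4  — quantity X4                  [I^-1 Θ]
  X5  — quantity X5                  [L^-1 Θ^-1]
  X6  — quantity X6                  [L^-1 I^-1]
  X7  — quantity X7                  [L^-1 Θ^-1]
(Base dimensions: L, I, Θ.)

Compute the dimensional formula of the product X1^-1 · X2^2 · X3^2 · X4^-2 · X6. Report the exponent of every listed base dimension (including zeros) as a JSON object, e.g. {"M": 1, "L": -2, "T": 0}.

{"L": 0, "I": 0, "Θ": 0}

Exponent matrix [L,I,Θ] × [X1,X2,X3,X4,X5,X6,X7]:
  L: [-1  1 -1  0 -1 -1 -1]
  I: [-1  0 -1 -1  0 -1  0]
  Θ: [ 0  1  0  1 -1  0 -1]
  [L]: (-1)·-1+(2)·1+(2)·-1+(-2)·0+(1)·-1 = 0
  [I]: (-1)·-1+(2)·0+(2)·-1+(-2)·-1+(1)·-1 = 0
  [Θ]: (-1)·0+(2)·1+(2)·0+(-2)·1+(1)·0 = 0
⇒ 1 (dimensionless)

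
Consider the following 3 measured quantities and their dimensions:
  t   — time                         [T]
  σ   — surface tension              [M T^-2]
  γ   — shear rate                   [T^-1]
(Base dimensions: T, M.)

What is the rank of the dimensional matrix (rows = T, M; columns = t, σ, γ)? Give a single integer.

Exponent matrix [T,M] × [t,σ,γ]:
  T: [ 1 -2 -1]
  M: [ 0  1  0]
RREF → pivots at {t,σ} ⇒ r = 2

2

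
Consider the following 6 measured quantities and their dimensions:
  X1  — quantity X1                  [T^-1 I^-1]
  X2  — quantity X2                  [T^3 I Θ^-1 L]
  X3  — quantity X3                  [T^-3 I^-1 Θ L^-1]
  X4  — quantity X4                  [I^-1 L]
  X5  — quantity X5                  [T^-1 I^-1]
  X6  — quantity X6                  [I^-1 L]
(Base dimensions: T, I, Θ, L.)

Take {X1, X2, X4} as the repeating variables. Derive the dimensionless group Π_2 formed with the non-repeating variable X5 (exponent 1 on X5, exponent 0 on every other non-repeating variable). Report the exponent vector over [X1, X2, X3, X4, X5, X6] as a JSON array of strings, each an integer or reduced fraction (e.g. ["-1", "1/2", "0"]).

Write exponents as rows T,I,Θ,L / cols X1,X2,X3,X4,X5,X6:
  T: [-1  3 -3  0 -1  0]
  I: [-1  1 -1 -1 -1 -1]
  Θ: [ 0 -1  1  0  0  0]
  L: [ 0  1 -1  1  0  1]
Echelon form has 3 nonzero rows (pivots: X1,X2,X4)
Pivot set = {X1,X2,X4}, free = {X3,X5,X6}
RREF:
  r0: [   1    0    0    0    1    0]
  r1: [   0    1   -1    0    0    0]
  r2: [   0    0    0    1    0    1]
  r3: [   0    0    0    0    0    0]
Fix exponent of X5 at 1, X3 at 0, X6 at 0; solve each RREF row for its pivot's exponent:
  r0: exp(X1) + (1)·1 = 0 ⇒ exp(X1) = -1
  r1: exp(X2) + (0)·1 = 0 ⇒ exp(X2) = 0
  r2: exp(X4) + (0)·1 = 0 ⇒ exp(X4) = 0
Π_2 = X1^-1 · X5

["-1", "0", "0", "0", "1", "0"]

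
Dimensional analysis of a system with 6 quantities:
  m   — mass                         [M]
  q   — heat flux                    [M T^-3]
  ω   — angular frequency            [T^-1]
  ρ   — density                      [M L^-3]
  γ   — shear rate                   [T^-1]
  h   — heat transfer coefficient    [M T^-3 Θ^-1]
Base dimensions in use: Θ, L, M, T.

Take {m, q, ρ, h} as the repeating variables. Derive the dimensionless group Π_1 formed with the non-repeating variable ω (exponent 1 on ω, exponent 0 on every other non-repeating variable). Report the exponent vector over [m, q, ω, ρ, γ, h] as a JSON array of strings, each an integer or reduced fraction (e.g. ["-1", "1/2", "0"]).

["1/3", "-1/3", "1", "0", "0", "0"]

Exponent matrix [Θ,L,M,T] × [m,q,ω,ρ,γ,h]:
  Θ: [ 0  0  0  0  0 -1]
  L: [ 0  0  0 -3  0  0]
  M: [ 1  1  0  1  0  1]
  T: [ 0 -3 -1  0 -1 -3]
Row reduction gives pivot columns m,q,ρ,h; rank = 4
Pivot set = {m,q,ρ,h}, free = {ω,γ}
RREF:
  r0: [   1    0 -1/3    0 -1/3    0]
  r1: [   0    1  1/3    0  1/3    0]
  r2: [   0    0    0    1    0    0]
  r3: [   0    0    0    0    0    1]
Fix exponent of ω at 1, γ at 0; solve each RREF row for its pivot's exponent:
  r0: exp(m) + (-1/3)·1 = 0 ⇒ exp(m) = 1/3
  r1: exp(q) + (1/3)·1 = 0 ⇒ exp(q) = -1/3
  r2: exp(ρ) + (0)·1 = 0 ⇒ exp(ρ) = 0
  r3: exp(h) + (0)·1 = 0 ⇒ exp(h) = 0
Π_1 = m^(1/3) · q^(-1/3) · ω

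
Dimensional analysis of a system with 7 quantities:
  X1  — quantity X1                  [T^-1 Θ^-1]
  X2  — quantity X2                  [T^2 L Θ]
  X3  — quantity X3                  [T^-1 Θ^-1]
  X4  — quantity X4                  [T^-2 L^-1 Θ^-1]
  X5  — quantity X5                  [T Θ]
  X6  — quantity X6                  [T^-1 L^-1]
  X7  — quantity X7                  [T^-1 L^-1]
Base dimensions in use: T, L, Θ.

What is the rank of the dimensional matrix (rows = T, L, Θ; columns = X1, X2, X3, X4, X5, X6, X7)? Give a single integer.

Dimensional matrix (T×L×Θ by X1×X2×X3×X4×X5×X6×X7):
  T: [-1  2 -1 -2  1 -1 -1]
  L: [ 0  1  0 -1  0 -1 -1]
  Θ: [-1  1 -1 -1  1  0  0]
Echelon form has 2 nonzero rows (pivots: X1,X2)

2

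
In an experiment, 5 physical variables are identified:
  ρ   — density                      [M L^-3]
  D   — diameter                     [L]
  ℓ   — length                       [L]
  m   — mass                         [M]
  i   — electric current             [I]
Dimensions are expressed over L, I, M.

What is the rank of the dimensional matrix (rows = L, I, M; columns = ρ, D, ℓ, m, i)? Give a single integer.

3

Dimensional matrix (L×I×M by ρ×D×ℓ×m×i):
  L: [-3  1  1  0  0]
  I: [ 0  0  0  0  1]
  M: [ 1  0  0  1  0]
Row reduction gives pivot columns ρ,D,i; rank = 3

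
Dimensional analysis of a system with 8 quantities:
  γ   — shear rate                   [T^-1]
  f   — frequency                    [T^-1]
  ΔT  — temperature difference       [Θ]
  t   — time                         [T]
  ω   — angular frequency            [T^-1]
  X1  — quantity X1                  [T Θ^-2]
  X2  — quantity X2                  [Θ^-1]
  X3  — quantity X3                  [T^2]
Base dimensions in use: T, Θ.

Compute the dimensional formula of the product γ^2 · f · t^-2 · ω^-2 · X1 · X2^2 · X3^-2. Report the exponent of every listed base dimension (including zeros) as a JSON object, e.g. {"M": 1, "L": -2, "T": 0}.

Dimensional matrix (T×Θ by γ×f×ΔT×t×ω×X1×X2×X3):
  T: [-1 -1  0  1 -1  1  0  2]
  Θ: [ 0  0  1  0  0 -2 -1  0]
  [T]: (2)·-1+(1)·-1+(-2)·1+(-2)·-1+(1)·1+(2)·0+(-2)·2 = -6
  [Θ]: (2)·0+(1)·0+(-2)·0+(-2)·0+(1)·-2+(2)·-1+(-2)·0 = -4
⇒ T^-6 Θ^-4

{"T": -6, "Θ": -4}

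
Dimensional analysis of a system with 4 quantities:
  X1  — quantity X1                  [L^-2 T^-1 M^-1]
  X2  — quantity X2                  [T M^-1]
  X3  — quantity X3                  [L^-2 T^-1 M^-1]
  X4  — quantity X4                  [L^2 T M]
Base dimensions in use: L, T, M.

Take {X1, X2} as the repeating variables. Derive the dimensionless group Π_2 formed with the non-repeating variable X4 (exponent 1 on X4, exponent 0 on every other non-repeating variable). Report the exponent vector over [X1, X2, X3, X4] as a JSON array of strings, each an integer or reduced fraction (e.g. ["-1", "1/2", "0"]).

["1", "0", "0", "1"]

Write exponents as rows L,T,M / cols X1,X2,X3,X4:
  L: [-2  0 -2  2]
  T: [-1  1 -1  1]
  M: [-1 -1 -1  1]
RREF → pivots at {X1,X2} ⇒ r = 2
Repeat: X1,X2; free: X3,X4
RREF:
  r0: [   1    0    1   -1]
  r1: [   0    1    0    0]
  r2: [   0    0    0    0]
Fix exponent of X4 at 1, X3 at 0; solve each RREF row for its pivot's exponent:
  r0: exp(X1) + (-1)·1 = 0 ⇒ exp(X1) = 1
  r1: exp(X2) + (0)·1 = 0 ⇒ exp(X2) = 0
Π_2 = X1 · X4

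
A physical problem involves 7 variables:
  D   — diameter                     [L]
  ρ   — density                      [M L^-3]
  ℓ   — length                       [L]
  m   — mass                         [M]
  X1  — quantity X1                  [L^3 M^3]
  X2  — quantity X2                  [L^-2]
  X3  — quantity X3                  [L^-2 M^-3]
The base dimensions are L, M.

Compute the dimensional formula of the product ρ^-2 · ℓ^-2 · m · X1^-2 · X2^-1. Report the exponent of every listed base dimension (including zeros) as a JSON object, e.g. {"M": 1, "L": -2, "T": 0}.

Dimensional matrix (L×M by D×ρ×ℓ×m×X1×X2×X3):
  L: [ 1 -3  1  0  3 -2 -2]
  M: [ 0  1  0  1  3  0 -3]
  [L]: (-2)·-3+(-2)·1+(1)·0+(-2)·3+(-1)·-2 = 0
  [M]: (-2)·1+(-2)·0+(1)·1+(-2)·3+(-1)·0 = -7
⇒ M^-7

{"L": 0, "M": -7}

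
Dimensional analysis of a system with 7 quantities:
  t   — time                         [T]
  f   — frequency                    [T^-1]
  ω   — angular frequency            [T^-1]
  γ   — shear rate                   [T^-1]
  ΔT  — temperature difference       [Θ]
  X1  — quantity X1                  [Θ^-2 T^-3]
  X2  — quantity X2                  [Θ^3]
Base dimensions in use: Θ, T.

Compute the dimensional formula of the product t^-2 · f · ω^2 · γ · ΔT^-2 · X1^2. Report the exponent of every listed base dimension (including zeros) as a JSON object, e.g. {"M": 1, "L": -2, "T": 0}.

{"Θ": -6, "T": -12}

Write exponents as rows Θ,T / cols t,f,ω,γ,ΔT,X1,X2:
  Θ: [ 0  0  0  0  1 -2  3]
  T: [ 1 -1 -1 -1  0 -3  0]
  [Θ]: (-2)·0+(1)·0+(2)·0+(1)·0+(-2)·1+(2)·-2 = -6
  [T]: (-2)·1+(1)·-1+(2)·-1+(1)·-1+(-2)·0+(2)·-3 = -12
⇒ Θ^-6 T^-12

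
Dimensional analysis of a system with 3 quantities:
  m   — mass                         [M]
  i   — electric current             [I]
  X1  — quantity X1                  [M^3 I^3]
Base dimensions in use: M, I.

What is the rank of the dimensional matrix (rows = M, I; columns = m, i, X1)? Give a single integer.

Dimensional matrix (M×I by m×i×X1):
  M: [ 1  0  3]
  I: [ 0  1  3]
Row reduction gives pivot columns m,i; rank = 2

2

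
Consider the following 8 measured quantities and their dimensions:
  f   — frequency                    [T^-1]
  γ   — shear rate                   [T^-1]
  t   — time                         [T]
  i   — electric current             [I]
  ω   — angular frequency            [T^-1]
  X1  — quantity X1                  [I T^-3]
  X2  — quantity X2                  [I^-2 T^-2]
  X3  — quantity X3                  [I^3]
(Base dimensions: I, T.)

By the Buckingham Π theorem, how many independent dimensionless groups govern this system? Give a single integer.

6

Exponent matrix [I,T] × [f,γ,t,i,ω,X1,X2,X3]:
  I: [ 0  0  0  1  0  1 -2  3]
  T: [-1 -1  1  0 -1 -3 -2  0]
Row reduction gives pivot columns f,i; rank = 2
8 vars − rank 2 = 6 Π groups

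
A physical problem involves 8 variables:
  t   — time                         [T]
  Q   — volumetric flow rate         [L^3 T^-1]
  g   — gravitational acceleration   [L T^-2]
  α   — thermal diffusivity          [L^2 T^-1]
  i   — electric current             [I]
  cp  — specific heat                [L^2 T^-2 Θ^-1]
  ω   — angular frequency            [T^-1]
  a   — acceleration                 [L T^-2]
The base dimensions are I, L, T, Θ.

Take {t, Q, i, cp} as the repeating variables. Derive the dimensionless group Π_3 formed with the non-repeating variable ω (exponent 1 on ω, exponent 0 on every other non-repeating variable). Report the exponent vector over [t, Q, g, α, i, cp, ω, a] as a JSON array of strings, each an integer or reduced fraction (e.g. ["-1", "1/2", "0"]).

["1", "0", "0", "0", "0", "0", "1", "0"]

Dimensional matrix (I×L×T×Θ by t×Q×g×α×i×cp×ω×a):
  I: [ 0  0  0  0  1  0  0  0]
  L: [ 0  3  1  2  0  2  0  1]
  T: [ 1 -1 -2 -1  0 -2 -1 -2]
  Θ: [ 0  0  0  0  0 -1  0  0]
Row reduction gives pivot columns t,Q,i,cp; rank = 4
Pivot set = {t,Q,i,cp}, free = {g,α,ω,a}
RREF:
  r0: [   1    0 -5/3 -1/3    0    0   -1 -5/3]
  r1: [   0    1  1/3  2/3    0    0    0  1/3]
  r2: [   0    0    0    0    1    0    0    0]
  r3: [   0    0    0    0    0    1    0    0]
Fix exponent of ω at 1, g at 0, α at 0, a at 0; solve each RREF row for its pivot's exponent:
  r0: exp(t) + (-1)·1 = 0 ⇒ exp(t) = 1
  r1: exp(Q) + (0)·1 = 0 ⇒ exp(Q) = 0
  r2: exp(i) + (0)·1 = 0 ⇒ exp(i) = 0
  r3: exp(cp) + (0)·1 = 0 ⇒ exp(cp) = 0
Π_3 = t · ω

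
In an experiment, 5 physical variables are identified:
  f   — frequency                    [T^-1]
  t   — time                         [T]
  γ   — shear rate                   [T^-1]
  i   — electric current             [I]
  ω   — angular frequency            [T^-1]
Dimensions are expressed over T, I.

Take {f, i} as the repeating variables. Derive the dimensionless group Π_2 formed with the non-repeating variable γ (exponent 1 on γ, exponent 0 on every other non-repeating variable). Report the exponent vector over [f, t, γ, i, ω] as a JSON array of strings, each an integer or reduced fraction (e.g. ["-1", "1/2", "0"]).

["-1", "0", "1", "0", "0"]

Write exponents as rows T,I / cols f,t,γ,i,ω:
  T: [-1  1 -1  0 -1]
  I: [ 0  0  0  1  0]
RREF → pivots at {f,i} ⇒ r = 2
Pivot set = {f,i}, free = {t,γ,ω}
RREF:
  r0: [   1   -1    1    0    1]
  r1: [   0    0    0    1    0]
Fix exponent of γ at 1, t at 0, ω at 0; solve each RREF row for its pivot's exponent:
  r0: exp(f) + (1)·1 = 0 ⇒ exp(f) = -1
  r1: exp(i) + (0)·1 = 0 ⇒ exp(i) = 0
Π_2 = f^-1 · γ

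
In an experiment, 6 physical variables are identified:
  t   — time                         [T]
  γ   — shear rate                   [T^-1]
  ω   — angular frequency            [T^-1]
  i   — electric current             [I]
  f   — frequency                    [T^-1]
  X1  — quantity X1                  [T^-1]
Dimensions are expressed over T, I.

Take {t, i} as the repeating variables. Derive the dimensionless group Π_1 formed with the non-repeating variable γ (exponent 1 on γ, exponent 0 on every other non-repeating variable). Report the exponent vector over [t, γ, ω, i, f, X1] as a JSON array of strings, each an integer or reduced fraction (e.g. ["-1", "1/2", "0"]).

Write exponents as rows T,I / cols t,γ,ω,i,f,X1:
  T: [ 1 -1 -1  0 -1 -1]
  I: [ 0  0  0  1  0  0]
Row reduction gives pivot columns t,i; rank = 2
Repeat: t,i; free: γ,ω,f,X1
RREF:
  r0: [   1   -1   -1    0   -1   -1]
  r1: [   0    0    0    1    0    0]
Fix exponent of γ at 1, ω at 0, f at 0, X1 at 0; solve each RREF row for its pivot's exponent:
  r0: exp(t) + (-1)·1 = 0 ⇒ exp(t) = 1
  r1: exp(i) + (0)·1 = 0 ⇒ exp(i) = 0
Π_1 = t · γ

["1", "1", "0", "0", "0", "0"]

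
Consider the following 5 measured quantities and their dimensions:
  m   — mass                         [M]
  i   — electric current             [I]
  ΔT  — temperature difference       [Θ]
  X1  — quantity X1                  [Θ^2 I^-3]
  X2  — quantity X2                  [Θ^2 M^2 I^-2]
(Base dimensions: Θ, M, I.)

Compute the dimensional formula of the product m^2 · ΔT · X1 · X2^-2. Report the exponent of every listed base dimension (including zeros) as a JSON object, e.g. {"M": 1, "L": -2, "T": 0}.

{"Θ": -1, "M": -2, "I": 1}

Write exponents as rows Θ,M,I / cols m,i,ΔT,X1,X2:
  Θ: [ 0  0  1  2  2]
  M: [ 1  0  0  0  2]
  I: [ 0  1  0 -3 -2]
  [Θ]: (2)·0+(1)·1+(1)·2+(-2)·2 = -1
  [M]: (2)·1+(1)·0+(1)·0+(-2)·2 = -2
  [I]: (2)·0+(1)·0+(1)·-3+(-2)·-2 = 1
⇒ Θ^-1 M^-2 I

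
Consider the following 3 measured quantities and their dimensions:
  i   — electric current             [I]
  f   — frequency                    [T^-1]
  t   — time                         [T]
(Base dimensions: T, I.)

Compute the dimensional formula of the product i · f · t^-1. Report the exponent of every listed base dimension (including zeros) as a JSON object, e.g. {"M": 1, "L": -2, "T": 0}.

Dimensional matrix (T×I by i×f×t):
  T: [ 0 -1  1]
  I: [ 1  0  0]
  [T]: (1)·0+(1)·-1+(-1)·1 = -2
  [I]: (1)·1+(1)·0+(-1)·0 = 1
⇒ T^-2 I

{"T": -2, "I": 1}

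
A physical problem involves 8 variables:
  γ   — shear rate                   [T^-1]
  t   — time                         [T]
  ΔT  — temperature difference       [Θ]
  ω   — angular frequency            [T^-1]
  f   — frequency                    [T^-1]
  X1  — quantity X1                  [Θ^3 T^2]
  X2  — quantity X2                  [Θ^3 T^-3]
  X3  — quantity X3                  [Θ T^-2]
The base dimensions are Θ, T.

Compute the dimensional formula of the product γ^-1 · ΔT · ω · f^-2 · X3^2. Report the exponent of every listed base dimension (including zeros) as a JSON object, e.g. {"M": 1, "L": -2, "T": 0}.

{"Θ": 3, "T": -2}

Dimensional matrix (Θ×T by γ×t×ΔT×ω×f×X1×X2×X3):
  Θ: [ 0  0  1  0  0  3  3  1]
  T: [-1  1  0 -1 -1  2 -3 -2]
  [Θ]: (-1)·0+(1)·1+(1)·0+(-2)·0+(2)·1 = 3
  [T]: (-1)·-1+(1)·0+(1)·-1+(-2)·-1+(2)·-2 = -2
⇒ Θ^3 T^-2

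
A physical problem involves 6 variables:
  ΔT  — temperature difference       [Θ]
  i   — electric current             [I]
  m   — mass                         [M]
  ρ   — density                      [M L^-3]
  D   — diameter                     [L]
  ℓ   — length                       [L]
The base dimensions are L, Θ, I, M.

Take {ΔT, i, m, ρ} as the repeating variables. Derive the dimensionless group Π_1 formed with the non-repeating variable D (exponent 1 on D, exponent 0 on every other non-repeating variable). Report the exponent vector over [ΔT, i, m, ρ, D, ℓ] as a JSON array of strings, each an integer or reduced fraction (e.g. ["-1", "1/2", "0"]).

["0", "0", "-1/3", "1/3", "1", "0"]

Dimensional matrix (L×Θ×I×M by ΔT×i×m×ρ×D×ℓ):
  L: [ 0  0  0 -3  1  1]
  Θ: [ 1  0  0  0  0  0]
  I: [ 0  1  0  0  0  0]
  M: [ 0  0  1  1  0  0]
Echelon form has 4 nonzero rows (pivots: ΔT,i,m,ρ)
Pivot set = {ΔT,i,m,ρ}, free = {D,ℓ}
RREF:
  r0: [   1    0    0    0    0    0]
  r1: [   0    1    0    0    0    0]
  r2: [   0    0    1    0  1/3  1/3]
  r3: [   0    0    0    1 -1/3 -1/3]
Fix exponent of D at 1, ℓ at 0; solve each RREF row for its pivot's exponent:
  r0: exp(ΔT) + (0)·1 = 0 ⇒ exp(ΔT) = 0
  r1: exp(i) + (0)·1 = 0 ⇒ exp(i) = 0
  r2: exp(m) + (1/3)·1 = 0 ⇒ exp(m) = -1/3
  r3: exp(ρ) + (-1/3)·1 = 0 ⇒ exp(ρ) = 1/3
Π_1 = m^(-1/3) · ρ^(1/3) · D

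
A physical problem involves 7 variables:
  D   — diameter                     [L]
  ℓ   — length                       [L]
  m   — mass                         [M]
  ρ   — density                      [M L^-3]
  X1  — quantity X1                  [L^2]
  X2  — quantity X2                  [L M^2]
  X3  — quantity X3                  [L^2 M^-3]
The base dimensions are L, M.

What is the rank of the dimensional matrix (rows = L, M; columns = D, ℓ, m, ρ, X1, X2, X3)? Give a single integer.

Dimensional matrix (L×M by D×ℓ×m×ρ×X1×X2×X3):
  L: [ 1  1  0 -3  2  1  2]
  M: [ 0  0  1  1  0  2 -3]
Row reduction gives pivot columns D,m; rank = 2

2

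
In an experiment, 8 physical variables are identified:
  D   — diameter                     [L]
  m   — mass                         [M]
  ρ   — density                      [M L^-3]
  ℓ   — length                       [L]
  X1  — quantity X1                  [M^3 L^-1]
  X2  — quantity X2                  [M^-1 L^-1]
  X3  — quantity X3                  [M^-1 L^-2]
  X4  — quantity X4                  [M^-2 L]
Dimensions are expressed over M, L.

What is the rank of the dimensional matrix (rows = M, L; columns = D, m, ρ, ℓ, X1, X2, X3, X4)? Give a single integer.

2

Write exponents as rows M,L / cols D,m,ρ,ℓ,X1,X2,X3,X4:
  M: [ 0  1  1  0  3 -1 -1 -2]
  L: [ 1  0 -3  1 -1 -1 -2  1]
Row reduction gives pivot columns D,m; rank = 2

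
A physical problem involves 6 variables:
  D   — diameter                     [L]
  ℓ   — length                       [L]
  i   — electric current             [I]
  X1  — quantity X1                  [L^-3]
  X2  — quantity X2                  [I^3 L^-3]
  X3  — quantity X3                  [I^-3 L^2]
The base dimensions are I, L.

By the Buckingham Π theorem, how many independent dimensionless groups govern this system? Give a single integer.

4

Exponent matrix [I,L] × [D,ℓ,i,X1,X2,X3]:
  I: [ 0  0  1  0  3 -3]
  L: [ 1  1  0 -3 -3  2]
Echelon form has 2 nonzero rows (pivots: D,i)
6 vars − rank 2 = 4 Π groups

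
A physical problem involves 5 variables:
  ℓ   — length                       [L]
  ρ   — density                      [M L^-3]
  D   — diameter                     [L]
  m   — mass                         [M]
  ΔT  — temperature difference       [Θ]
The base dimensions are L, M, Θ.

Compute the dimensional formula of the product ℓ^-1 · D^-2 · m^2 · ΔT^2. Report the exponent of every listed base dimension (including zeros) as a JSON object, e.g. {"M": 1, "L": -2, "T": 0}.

Exponent matrix [L,M,Θ] × [ℓ,ρ,D,m,ΔT]:
  L: [ 1 -3  1  0  0]
  M: [ 0  1  0  1  0]
  Θ: [ 0  0  0  0  1]
  [L]: (-1)·1+(-2)·1+(2)·0+(2)·0 = -3
  [M]: (-1)·0+(-2)·0+(2)·1+(2)·0 = 2
  [Θ]: (-1)·0+(-2)·0+(2)·0+(2)·1 = 2
⇒ L^-3 M^2 Θ^2

{"L": -3, "M": 2, "Θ": 2}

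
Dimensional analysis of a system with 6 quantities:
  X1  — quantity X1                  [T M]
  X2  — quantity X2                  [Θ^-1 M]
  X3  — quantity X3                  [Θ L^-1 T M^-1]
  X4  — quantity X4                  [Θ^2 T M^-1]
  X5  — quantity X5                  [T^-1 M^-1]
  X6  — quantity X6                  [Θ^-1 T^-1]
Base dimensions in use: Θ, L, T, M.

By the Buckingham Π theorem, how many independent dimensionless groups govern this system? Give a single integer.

Dimensional matrix (Θ×L×T×M by X1×X2×X3×X4×X5×X6):
  Θ: [ 0 -1  1  2  0 -1]
  L: [ 0  0 -1  0  0  0]
  T: [ 1  0  1  1 -1 -1]
  M: [ 1  1 -1 -1 -1  0]
Row reduction gives pivot columns X1,X2,X3; rank = 3
Π count = n − r = 6 − 3 = 3

3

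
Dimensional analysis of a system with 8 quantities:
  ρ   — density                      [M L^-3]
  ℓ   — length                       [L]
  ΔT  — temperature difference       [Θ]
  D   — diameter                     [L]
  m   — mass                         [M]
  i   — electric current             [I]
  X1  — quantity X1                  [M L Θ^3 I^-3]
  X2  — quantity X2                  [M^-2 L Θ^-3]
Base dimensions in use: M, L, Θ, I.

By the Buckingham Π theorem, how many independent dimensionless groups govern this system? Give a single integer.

4

Dimensional matrix (M×L×Θ×I by ρ×ℓ×ΔT×D×m×i×X1×X2):
  M: [ 1  0  0  0  1  0  1 -2]
  L: [-3  1  0  1  0  0  1  1]
  Θ: [ 0  0  1  0  0  0  3 -3]
  I: [ 0  0  0  0  0  1 -3  0]
RREF → pivots at {ρ,ℓ,ΔT,i} ⇒ r = 4
n=8, r=4 ⇒ 4 dimensionless groups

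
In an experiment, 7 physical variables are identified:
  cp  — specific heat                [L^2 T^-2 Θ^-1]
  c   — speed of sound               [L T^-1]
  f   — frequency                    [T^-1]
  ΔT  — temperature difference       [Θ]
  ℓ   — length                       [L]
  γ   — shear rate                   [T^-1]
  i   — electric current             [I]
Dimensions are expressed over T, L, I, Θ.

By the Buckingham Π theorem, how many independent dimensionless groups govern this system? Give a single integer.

Exponent matrix [T,L,I,Θ] × [cp,c,f,ΔT,ℓ,γ,i]:
  T: [-2 -1 -1  0  0 -1  0]
  L: [ 2  1  0  0  1  0  0]
  I: [ 0  0  0  0  0  0  1]
  Θ: [-1  0  0  1  0  0  0]
Row reduction gives pivot columns cp,c,f,i; rank = 4
n=7, r=4 ⇒ 3 dimensionless groups

3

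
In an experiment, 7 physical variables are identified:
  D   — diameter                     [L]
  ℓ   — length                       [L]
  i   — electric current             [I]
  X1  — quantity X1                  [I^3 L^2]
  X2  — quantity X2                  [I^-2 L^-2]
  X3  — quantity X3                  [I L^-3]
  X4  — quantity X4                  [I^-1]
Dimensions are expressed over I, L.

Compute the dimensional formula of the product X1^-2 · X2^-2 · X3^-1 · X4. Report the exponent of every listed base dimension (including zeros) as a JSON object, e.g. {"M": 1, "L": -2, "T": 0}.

Dimensional matrix (I×L by D×ℓ×i×X1×X2×X3×X4):
  I: [ 0  0  1  3 -2  1 -1]
  L: [ 1  1  0  2 -2 -3  0]
  [I]: (-2)·3+(-2)·-2+(-1)·1+(1)·-1 = -4
  [L]: (-2)·2+(-2)·-2+(-1)·-3+(1)·0 = 3
⇒ I^-4 L^3

{"I": -4, "L": 3}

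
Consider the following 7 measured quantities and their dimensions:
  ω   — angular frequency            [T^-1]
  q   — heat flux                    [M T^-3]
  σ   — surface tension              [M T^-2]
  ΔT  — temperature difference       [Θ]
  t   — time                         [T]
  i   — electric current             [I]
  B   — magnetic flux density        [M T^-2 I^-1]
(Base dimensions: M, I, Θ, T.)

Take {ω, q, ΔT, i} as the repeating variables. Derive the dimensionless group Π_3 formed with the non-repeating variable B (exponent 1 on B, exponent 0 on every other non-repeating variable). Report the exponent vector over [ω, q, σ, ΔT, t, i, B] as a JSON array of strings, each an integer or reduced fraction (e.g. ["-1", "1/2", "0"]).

["1", "-1", "0", "0", "0", "1", "1"]

Write exponents as rows M,I,Θ,T / cols ω,q,σ,ΔT,t,i,B:
  M: [ 0  1  1  0  0  0  1]
  I: [ 0  0  0  0  0  1 -1]
  Θ: [ 0  0  0  1  0  0  0]
  T: [-1 -3 -2  0  1  0 -2]
Row reduction gives pivot columns ω,q,ΔT,i; rank = 4
Pivot set = {ω,q,ΔT,i}, free = {σ,t,B}
RREF:
  r0: [   1    0   -1    0   -1    0   -1]
  r1: [   0    1    1    0    0    0    1]
  r2: [   0    0    0    1    0    0    0]
  r3: [   0    0    0    0    0    1   -1]
Fix exponent of B at 1, σ at 0, t at 0; solve each RREF row for its pivot's exponent:
  r0: exp(ω) + (-1)·1 = 0 ⇒ exp(ω) = 1
  r1: exp(q) + (1)·1 = 0 ⇒ exp(q) = -1
  r2: exp(ΔT) + (0)·1 = 0 ⇒ exp(ΔT) = 0
  r3: exp(i) + (-1)·1 = 0 ⇒ exp(i) = 1
Π_3 = ω · q^-1 · i · B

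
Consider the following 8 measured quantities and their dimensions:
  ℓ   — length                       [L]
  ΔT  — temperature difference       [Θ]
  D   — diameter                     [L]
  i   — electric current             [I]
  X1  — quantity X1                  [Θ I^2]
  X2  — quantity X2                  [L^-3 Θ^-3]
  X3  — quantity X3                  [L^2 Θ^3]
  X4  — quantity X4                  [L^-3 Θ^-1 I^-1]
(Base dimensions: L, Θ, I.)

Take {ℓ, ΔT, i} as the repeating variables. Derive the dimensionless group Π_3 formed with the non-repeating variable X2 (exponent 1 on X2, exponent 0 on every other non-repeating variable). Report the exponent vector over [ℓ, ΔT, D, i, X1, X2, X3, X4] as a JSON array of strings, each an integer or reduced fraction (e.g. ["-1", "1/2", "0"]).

["3", "3", "0", "0", "0", "1", "0", "0"]

Write exponents as rows L,Θ,I / cols ℓ,ΔT,D,i,X1,X2,X3,X4:
  L: [ 1  0  1  0  0 -3  2 -3]
  Θ: [ 0  1  0  0  1 -3  3 -1]
  I: [ 0  0  0  1  2  0  0 -1]
RREF → pivots at {ℓ,ΔT,i} ⇒ r = 3
Repeat: ℓ,ΔT,i; free: D,X1,X2,X3,X4
RREF:
  r0: [   1    0    1    0    0   -3    2   -3]
  r1: [   0    1    0    0    1   -3    3   -1]
  r2: [   0    0    0    1    2    0    0   -1]
Fix exponent of X2 at 1, D at 0, X1 at 0, X3 at 0, X4 at 0; solve each RREF row for its pivot's exponent:
  r0: exp(ℓ) + (-3)·1 = 0 ⇒ exp(ℓ) = 3
  r1: exp(ΔT) + (-3)·1 = 0 ⇒ exp(ΔT) = 3
  r2: exp(i) + (0)·1 = 0 ⇒ exp(i) = 0
Π_3 = ℓ^3 · ΔT^3 · X2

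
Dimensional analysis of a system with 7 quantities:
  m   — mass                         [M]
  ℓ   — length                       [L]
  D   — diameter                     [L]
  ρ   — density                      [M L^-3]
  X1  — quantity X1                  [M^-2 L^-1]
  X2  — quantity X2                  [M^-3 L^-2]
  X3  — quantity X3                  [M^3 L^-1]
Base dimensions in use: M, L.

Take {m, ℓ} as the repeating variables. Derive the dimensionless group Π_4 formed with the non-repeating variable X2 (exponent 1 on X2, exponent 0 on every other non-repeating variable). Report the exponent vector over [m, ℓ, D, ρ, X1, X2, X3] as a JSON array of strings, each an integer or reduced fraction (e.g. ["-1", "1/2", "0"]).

["3", "2", "0", "0", "0", "1", "0"]

Dimensional matrix (M×L by m×ℓ×D×ρ×X1×X2×X3):
  M: [ 1  0  0  1 -2 -3  3]
  L: [ 0  1  1 -3 -1 -2 -1]
RREF → pivots at {m,ℓ} ⇒ r = 2
Repeat: m,ℓ; free: D,ρ,X1,X2,X3
RREF:
  r0: [   1    0    0    1   -2   -3    3]
  r1: [   0    1    1   -3   -1   -2   -1]
Fix exponent of X2 at 1, D at 0, ρ at 0, X1 at 0, X3 at 0; solve each RREF row for its pivot's exponent:
  r0: exp(m) + (-3)·1 = 0 ⇒ exp(m) = 3
  r1: exp(ℓ) + (-2)·1 = 0 ⇒ exp(ℓ) = 2
Π_4 = m^3 · ℓ^2 · X2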